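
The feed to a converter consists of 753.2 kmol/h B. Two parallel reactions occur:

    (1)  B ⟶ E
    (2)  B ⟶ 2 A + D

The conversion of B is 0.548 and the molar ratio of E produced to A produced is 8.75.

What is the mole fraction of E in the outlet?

Conversion of B: B consumed = 0.548 × 753.2 = 412.8 kmol/h = 1ξ₁ + 1ξ₂.
Selectivity: 1ξ₁ / (2ξ₂) = 8.75 → ξ₁ = 17.5 ξ₂.
Substitute: (1·17.5 + 1) ξ₂ = 412.8 → ξ₂ = 22.31 kmol/h, ξ₁ = 390.4 kmol/h.
Outlet amounts (n = n₀ + Σ ν·ξ):
  B: 753.2 − 1(390.4) − 1(22.31) = 340.4
  E: 0 + 1(390.4) = 390.4
  A: 0 + 2(22.31) = 44.62
  D: 0 + 1(22.31) = 22.31
Total out = 797.8 kmol/h; y_E = 390.4 / 797.8 = 0.4894.

0.489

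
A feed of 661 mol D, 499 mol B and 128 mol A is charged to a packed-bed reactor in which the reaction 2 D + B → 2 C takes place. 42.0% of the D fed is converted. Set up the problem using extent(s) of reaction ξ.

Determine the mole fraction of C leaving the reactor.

0.242

D reacted = 0.42 × 661 = 277.6 mol; ν_D = −2, so ξ = 277.6/2 = 138.8 mol.
Outlet amounts (n = n₀ + ν ξ):
  D: 661 − 2(138.8) = 383.4
  B: 499 − 1(138.8) = 360.2
  C: 0 + 2(138.8) = 277.6
  A: 128 (inert)
Total out = 1149 mol; y_C = 277.6 / 1149 = 0.2416.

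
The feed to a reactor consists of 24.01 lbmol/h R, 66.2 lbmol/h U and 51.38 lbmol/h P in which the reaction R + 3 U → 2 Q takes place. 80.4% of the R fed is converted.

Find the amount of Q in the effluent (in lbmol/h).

R reacted = 0.804 × 24.01 = 19.3 lbmol/h; ν_R = −1, so ξ = 19.3/1 = 19.3 lbmol/h.
Outlet amounts (n = n₀ + ν ξ):
  R: 24.01 − 1(19.3) = 4.706
  U: 66.2 − 3(19.3) = 8.288
  Q: 0 + 2(19.3) = 38.61
  P: 51.38 (inert)

38.6 lbmol/h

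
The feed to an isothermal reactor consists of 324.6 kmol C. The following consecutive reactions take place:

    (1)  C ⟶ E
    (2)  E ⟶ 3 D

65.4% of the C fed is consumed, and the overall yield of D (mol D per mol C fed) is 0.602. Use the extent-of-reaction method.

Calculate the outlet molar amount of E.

147 kmol

Conversion of C: C consumed = 1ξ₁ = 0.654 × 324.6 → ξ₁ = 212.3 kmol.
Yield of D: 3ξ₂ / 324.6 = 0.602 → ξ₂ = 65.14 kmol.
Outlet amounts (n = n₀ + Σ ν·ξ):
  C: 324.6 − 1(212.3) = 112.3
  E: 0 + 1(212.3) − 1(65.14) = 147.2
  D: 0 + 3(65.14) = 195.4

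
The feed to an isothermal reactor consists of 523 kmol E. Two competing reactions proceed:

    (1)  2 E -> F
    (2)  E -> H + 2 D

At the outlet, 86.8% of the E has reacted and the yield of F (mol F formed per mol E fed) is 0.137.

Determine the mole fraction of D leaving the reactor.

0.579

Yield of F: 1ξ₁ / 523 = 0.137 → ξ₁ = 71.65 kmol.
Conversion of E: 2ξ₁ + 1ξ₂ = 0.868 × 523 = 454 → ξ₂ = 310.7 kmol.
Outlet amounts (n = n₀ + Σ ν·ξ):
  E: 523 − 2(71.65) − 1(310.7) = 69.04
  F: 0 + 1(71.65) = 71.65
  H: 0 + 1(310.7) = 310.7
  D: 0 + 2(310.7) = 621.3
Total out = 1073 kmol; y_D = 621.3 / 1073 = 0.5792.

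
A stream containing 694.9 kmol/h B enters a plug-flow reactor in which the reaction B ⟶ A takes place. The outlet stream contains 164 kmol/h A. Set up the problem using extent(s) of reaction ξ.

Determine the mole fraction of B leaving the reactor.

For A: n = n₀ + 1ξ → 164 = 0 + 1ξ, giving ξ = 164 kmol/h.
Outlet amounts (n = n₀ + ν ξ):
  B: 694.9 − 1(164) = 530.9
  A: 0 + 1(164) = 164
Total out = 694.9 kmol/h; y_B = 530.9 / 694.9 = 0.764.

0.764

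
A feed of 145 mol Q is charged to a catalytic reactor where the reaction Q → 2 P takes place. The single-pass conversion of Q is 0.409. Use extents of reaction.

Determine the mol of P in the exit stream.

Q reacted = 0.409 × 145 = 59.3 mol; ν_Q = −1, so ξ = 59.3/1 = 59.3 mol.
Outlet amounts (n = n₀ + ν ξ):
  Q: 145 − 1(59.3) = 85.69
  P: 0 + 2(59.3) = 118.6

119 mol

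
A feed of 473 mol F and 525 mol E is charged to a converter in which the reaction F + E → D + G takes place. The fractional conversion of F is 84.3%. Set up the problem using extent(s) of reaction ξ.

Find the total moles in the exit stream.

F reacted = 0.843 × 473 = 398.7 mol; ν_F = −1, so ξ = 398.7/1 = 398.7 mol.
Outlet amounts (n = n₀ + ν ξ):
  F: 473 − 1(398.7) = 74.26
  E: 525 − 1(398.7) = 126.3
  D: 0 + 1(398.7) = 398.7
  G: 0 + 1(398.7) = 398.7
Total out = 74.26 + 126.3 + 398.7 + 398.7 = 998 mol.

998 mol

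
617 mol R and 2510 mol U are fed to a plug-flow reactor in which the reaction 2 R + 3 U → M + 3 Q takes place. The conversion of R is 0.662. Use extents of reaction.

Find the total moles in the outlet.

2920 mol

R reacted = 0.662 × 617 = 408.5 mol; ν_R = −2, so ξ = 408.5/2 = 204.2 mol.
Outlet amounts (n = n₀ + ν ξ):
  R: 617 − 2(204.2) = 208.5
  U: 2510 − 3(204.2) = 1897
  M: 0 + 1(204.2) = 204.2
  Q: 0 + 3(204.2) = 612.7
Total out = 208.5 + 1897 + 204.2 + 612.7 = 2923 mol.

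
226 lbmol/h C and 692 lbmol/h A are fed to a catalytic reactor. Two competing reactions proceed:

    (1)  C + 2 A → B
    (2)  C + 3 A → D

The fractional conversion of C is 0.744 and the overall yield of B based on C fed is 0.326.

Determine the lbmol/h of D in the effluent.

94.5 lbmol/h

Yield of B: 1ξ₁ / 226 = 0.326 → ξ₁ = 73.68 lbmol/h.
Conversion of C: 1ξ₁ + 1ξ₂ = 0.744 × 226 = 168.1 → ξ₂ = 94.47 lbmol/h.
Outlet amounts (n = n₀ + Σ ν·ξ):
  C: 226 − 1(73.68) − 1(94.47) = 57.86
  A: 692 − 2(73.68) − 3(94.47) = 261.2
  B: 0 + 1(73.68) = 73.68
  D: 0 + 1(94.47) = 94.47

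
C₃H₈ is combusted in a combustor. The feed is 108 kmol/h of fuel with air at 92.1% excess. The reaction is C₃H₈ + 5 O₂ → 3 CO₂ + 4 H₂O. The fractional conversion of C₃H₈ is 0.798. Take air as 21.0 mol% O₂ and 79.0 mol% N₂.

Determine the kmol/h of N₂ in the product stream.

3900 kmol/h

Stoichiometric O₂ = 5 × 108 = 540 kmol/h; O₂ fed = 540 × 1.921 = 1037 kmol/h.
N₂ fed = 1037 × 79/21 = 3902 kmol/h.
Fuel reacted = 0.798 × 108 → ξ = 86.18 kmol/h.
Outlet (n = n₀ + ν ξ):
  C₃H₈: 108 − 1(86.18) = 21.82
  O₂: 1037 − 5(86.18) = 606.4
  N₂: 3902 (inert)
  CO₂: 0 + 3(86.18) = 258.6
  H₂O: 0 + 4(86.18) = 344.7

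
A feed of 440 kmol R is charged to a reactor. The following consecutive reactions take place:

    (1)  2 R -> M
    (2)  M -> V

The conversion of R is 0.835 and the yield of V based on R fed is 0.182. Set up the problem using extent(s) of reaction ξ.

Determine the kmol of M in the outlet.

104 kmol

Conversion of R: R consumed = 2ξ₁ = 0.835 × 440 → ξ₁ = 183.7 kmol.
Yield of V: 1ξ₂ / 440 = 0.182 → ξ₂ = 80.08 kmol.
Outlet amounts (n = n₀ + Σ ν·ξ):
  R: 440 − 2(183.7) = 72.6
  M: 0 + 1(183.7) − 1(80.08) = 103.6
  V: 0 + 1(80.08) = 80.08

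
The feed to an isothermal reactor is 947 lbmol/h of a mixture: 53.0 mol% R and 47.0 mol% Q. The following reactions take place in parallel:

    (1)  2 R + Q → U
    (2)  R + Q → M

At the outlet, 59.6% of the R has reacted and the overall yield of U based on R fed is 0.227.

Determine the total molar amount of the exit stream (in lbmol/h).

Yield of U: 1ξ₁ / 501.9 = 0.227 → ξ₁ = 113.9 lbmol/h.
Conversion of R: 2ξ₁ + 1ξ₂ = 0.596 × 501.9 = 299.1 → ξ₂ = 71.27 lbmol/h.
Outlet amounts (n = n₀ + Σ ν·ξ):
  R: 501.9 − 2(113.9) − 1(71.27) = 202.8
  Q: 445.1 − 1(113.9) − 1(71.27) = 259.9
  U: 0 + 1(113.9) = 113.9
  M: 0 + 1(71.27) = 71.27
Total out = 202.8 + 259.9 + 113.9 + 71.27 = 647.9 lbmol/h.

648 lbmol/h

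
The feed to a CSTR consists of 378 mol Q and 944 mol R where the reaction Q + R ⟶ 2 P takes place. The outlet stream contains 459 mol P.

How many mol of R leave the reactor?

714 mol

For P: n = n₀ + 2ξ → 459 = 0 + 2ξ, giving ξ = 229.5 mol.
Outlet amounts (n = n₀ + ν ξ):
  Q: 378 − 1(229.5) = 148.5
  R: 944 − 1(229.5) = 714.5
  P: 0 + 2(229.5) = 459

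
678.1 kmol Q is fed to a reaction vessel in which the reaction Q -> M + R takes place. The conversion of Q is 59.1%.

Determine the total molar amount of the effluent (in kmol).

Q reacted = 0.591 × 678.1 = 400.8 kmol; ν_Q = −1, so ξ = 400.8/1 = 400.8 kmol.
Outlet amounts (n = n₀ + ν ξ):
  Q: 678.1 − 1(400.8) = 277.3
  M: 0 + 1(400.8) = 400.8
  R: 0 + 1(400.8) = 400.8
Total out = 277.3 + 400.8 + 400.8 = 1079 kmol.

1080 kmol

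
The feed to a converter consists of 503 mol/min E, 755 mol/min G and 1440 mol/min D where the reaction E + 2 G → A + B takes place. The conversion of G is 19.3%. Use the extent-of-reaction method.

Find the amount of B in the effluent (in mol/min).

72.9 mol/min

G reacted = 0.193 × 755 = 145.7 mol/min; ν_G = −2, so ξ = 145.7/2 = 72.86 mol/min.
Outlet amounts (n = n₀ + ν ξ):
  E: 503 − 1(72.86) = 430.1
  G: 755 − 2(72.86) = 609.3
  A: 0 + 1(72.86) = 72.86
  B: 0 + 1(72.86) = 72.86
  D: 1440 (inert)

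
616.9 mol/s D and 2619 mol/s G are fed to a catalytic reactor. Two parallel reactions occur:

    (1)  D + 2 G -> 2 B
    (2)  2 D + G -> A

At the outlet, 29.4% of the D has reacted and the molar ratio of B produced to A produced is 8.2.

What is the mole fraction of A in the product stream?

Conversion of D: D consumed = 0.294 × 616.9 = 181.4 mol/s = 1ξ₁ + 2ξ₂.
Selectivity: 2ξ₁ / (1ξ₂) = 8.2 → ξ₁ = 4.1 ξ₂.
Substitute: (1·4.1 + 2) ξ₂ = 181.4 → ξ₂ = 29.73 mol/s, ξ₁ = 121.9 mol/s.
Outlet amounts (n = n₀ + Σ ν·ξ):
  D: 616.9 − 1(121.9) − 2(29.73) = 435.5
  G: 2619 − 2(121.9) − 1(29.73) = 2345
  B: 0 + 2(121.9) = 243.8
  A: 0 + 1(29.73) = 29.73
Total out = 3055 mol/s; y_A = 29.73 / 3055 = 0.009734.

0.00973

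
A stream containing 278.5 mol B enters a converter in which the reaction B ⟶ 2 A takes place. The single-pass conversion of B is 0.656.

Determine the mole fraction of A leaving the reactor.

B reacted = 0.656 × 278.5 = 182.7 mol; ν_B = −1, so ξ = 182.7/1 = 182.7 mol.
Outlet amounts (n = n₀ + ν ξ):
  B: 278.5 − 1(182.7) = 95.8
  A: 0 + 2(182.7) = 365.4
Total out = 461.2 mol; y_A = 365.4 / 461.2 = 0.7923.

0.792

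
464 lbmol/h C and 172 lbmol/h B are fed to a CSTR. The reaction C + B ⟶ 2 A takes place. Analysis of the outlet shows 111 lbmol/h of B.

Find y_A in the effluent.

0.192

For B: n = n₀ − 1ξ → 111 = 172 − 1ξ, giving ξ = 61 lbmol/h.
Outlet amounts (n = n₀ + ν ξ):
  C: 464 − 1(61) = 403
  B: 172 − 1(61) = 111
  A: 0 + 2(61) = 122
Total out = 636 lbmol/h; y_A = 122 / 636 = 0.1918.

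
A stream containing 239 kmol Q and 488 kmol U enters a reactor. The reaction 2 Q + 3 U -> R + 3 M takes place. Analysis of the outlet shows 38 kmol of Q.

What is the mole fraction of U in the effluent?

0.298

For Q: n = n₀ − 2ξ → 38 = 239 − 2ξ, giving ξ = 100.5 kmol.
Outlet amounts (n = n₀ + ν ξ):
  Q: 239 − 2(100.5) = 38
  U: 488 − 3(100.5) = 186.5
  R: 0 + 1(100.5) = 100.5
  M: 0 + 3(100.5) = 301.5
Total out = 626.5 kmol; y_U = 186.5 / 626.5 = 0.2977.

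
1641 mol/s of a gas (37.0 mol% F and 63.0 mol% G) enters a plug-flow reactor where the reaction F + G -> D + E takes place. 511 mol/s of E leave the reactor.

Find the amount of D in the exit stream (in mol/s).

For E: n = n₀ + 1ξ → 511 = 0 + 1ξ, giving ξ = 511 mol/s.
Outlet amounts (n = n₀ + ν ξ):
  F: 607.2 − 1(511) = 96.17
  G: 1034 − 1(511) = 522.8
  D: 0 + 1(511) = 511
  E: 0 + 1(511) = 511

511 mol/s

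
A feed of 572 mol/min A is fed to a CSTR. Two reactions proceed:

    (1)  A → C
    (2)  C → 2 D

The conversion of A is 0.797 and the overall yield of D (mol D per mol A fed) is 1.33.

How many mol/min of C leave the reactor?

Conversion of A: A consumed = 1ξ₁ = 0.797 × 572 → ξ₁ = 455.9 mol/min.
Yield of D: 2ξ₂ / 572 = 1.33 → ξ₂ = 380.4 mol/min.
Outlet amounts (n = n₀ + Σ ν·ξ):
  A: 572 − 1(455.9) = 116.1
  C: 0 + 1(455.9) − 1(380.4) = 75.5
  D: 0 + 2(380.4) = 760.8

75.5 mol/min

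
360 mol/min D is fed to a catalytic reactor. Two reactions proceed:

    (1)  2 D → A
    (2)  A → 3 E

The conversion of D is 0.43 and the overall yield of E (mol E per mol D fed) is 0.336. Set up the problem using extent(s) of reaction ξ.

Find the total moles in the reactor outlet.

Conversion of D: D consumed = 2ξ₁ = 0.43 × 360 → ξ₁ = 77.4 mol/min.
Yield of E: 3ξ₂ / 360 = 0.336 → ξ₂ = 40.32 mol/min.
Outlet amounts (n = n₀ + Σ ν·ξ):
  D: 360 − 2(77.4) = 205.2
  A: 0 + 1(77.4) − 1(40.32) = 37.08
  E: 0 + 3(40.32) = 121
Total out = 205.2 + 37.08 + 121 = 363.2 mol/min.

363 mol/min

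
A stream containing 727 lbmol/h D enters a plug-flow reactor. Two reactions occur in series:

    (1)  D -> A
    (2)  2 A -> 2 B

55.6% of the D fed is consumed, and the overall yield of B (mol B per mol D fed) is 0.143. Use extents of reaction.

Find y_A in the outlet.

Conversion of D: D consumed = 1ξ₁ = 0.556 × 727 → ξ₁ = 404.2 lbmol/h.
Yield of B: 2ξ₂ / 727 = 0.143 → ξ₂ = 51.98 lbmol/h.
Outlet amounts (n = n₀ + Σ ν·ξ):
  D: 727 − 1(404.2) = 322.8
  A: 0 + 1(404.2) − 2(51.98) = 300.3
  B: 0 + 2(51.98) = 104
Total out = 727 lbmol/h; y_A = 300.3 / 727 = 0.413.

0.413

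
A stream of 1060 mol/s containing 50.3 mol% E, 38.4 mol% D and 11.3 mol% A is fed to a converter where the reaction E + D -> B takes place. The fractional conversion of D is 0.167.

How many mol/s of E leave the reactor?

D reacted = 0.167 × 407 = 67.98 mol/s; ν_D = −1, so ξ = 67.98/1 = 67.98 mol/s.
Outlet amounts (n = n₀ + ν ξ):
  E: 533.2 − 1(67.98) = 465.2
  D: 407 − 1(67.98) = 339.1
  B: 0 + 1(67.98) = 67.98
  A: 119.8 (inert)

465 mol/s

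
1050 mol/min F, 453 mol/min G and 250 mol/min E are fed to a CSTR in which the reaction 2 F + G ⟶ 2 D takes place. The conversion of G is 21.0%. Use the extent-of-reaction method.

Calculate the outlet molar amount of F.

G reacted = 0.21 × 453 = 95.13 mol/min; ν_G = −1, so ξ = 95.13/1 = 95.13 mol/min.
Outlet amounts (n = n₀ + ν ξ):
  F: 1050 − 2(95.13) = 859.7
  G: 453 − 1(95.13) = 357.9
  D: 0 + 2(95.13) = 190.3
  E: 250 (inert)

860 mol/min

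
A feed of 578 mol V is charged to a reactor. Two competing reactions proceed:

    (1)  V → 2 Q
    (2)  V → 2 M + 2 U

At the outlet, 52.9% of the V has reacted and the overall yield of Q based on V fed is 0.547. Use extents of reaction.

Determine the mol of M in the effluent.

Yield of Q: 2ξ₁ / 578 = 0.547 → ξ₁ = 158.1 mol.
Conversion of V: 1ξ₁ + 1ξ₂ = 0.529 × 578 = 305.8 → ξ₂ = 147.7 mol.
Outlet amounts (n = n₀ + Σ ν·ξ):
  V: 578 − 1(158.1) − 1(147.7) = 272.2
  Q: 0 + 2(158.1) = 316.2
  M: 0 + 2(147.7) = 295.4
  U: 0 + 2(147.7) = 295.4

295 mol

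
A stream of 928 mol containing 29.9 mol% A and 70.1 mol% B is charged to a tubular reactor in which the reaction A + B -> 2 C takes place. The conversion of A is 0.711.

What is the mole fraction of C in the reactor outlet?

0.425

A reacted = 0.711 × 277.5 = 197.3 mol; ν_A = −1, so ξ = 197.3/1 = 197.3 mol.
Outlet amounts (n = n₀ + ν ξ):
  A: 277.5 − 1(197.3) = 80.19
  B: 650.5 − 1(197.3) = 453.2
  C: 0 + 2(197.3) = 394.6
Total out = 928 mol; y_C = 394.6 / 928 = 0.4252.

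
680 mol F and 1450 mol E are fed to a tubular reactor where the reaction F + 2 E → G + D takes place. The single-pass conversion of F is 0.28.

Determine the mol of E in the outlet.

F reacted = 0.28 × 680 = 190.4 mol; ν_F = −1, so ξ = 190.4/1 = 190.4 mol.
Outlet amounts (n = n₀ + ν ξ):
  F: 680 − 1(190.4) = 489.6
  E: 1450 − 2(190.4) = 1069
  G: 0 + 1(190.4) = 190.4
  D: 0 + 1(190.4) = 190.4

1070 mol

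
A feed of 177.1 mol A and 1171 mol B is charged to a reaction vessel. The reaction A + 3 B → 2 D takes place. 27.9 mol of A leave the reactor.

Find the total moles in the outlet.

1050 mol

For A: n = n₀ − 1ξ → 27.9 = 177.1 − 1ξ, giving ξ = 149.2 mol.
Outlet amounts (n = n₀ + ν ξ):
  A: 177.1 − 1(149.2) = 27.9
  B: 1171 − 3(149.2) = 723.4
  D: 0 + 2(149.2) = 298.4
Total out = 27.9 + 723.4 + 298.4 = 1050 mol.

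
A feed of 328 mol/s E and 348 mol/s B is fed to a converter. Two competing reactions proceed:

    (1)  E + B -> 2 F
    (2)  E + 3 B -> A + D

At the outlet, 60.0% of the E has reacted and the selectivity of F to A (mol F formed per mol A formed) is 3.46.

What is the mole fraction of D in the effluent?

0.136

Conversion of E: E consumed = 0.6 × 328 = 196.8 mol/s = 1ξ₁ + 1ξ₂.
Selectivity: 2ξ₁ / (1ξ₂) = 3.46 → ξ₁ = 1.73 ξ₂.
Substitute: (1·1.73 + 1) ξ₂ = 196.8 → ξ₂ = 72.09 mol/s, ξ₁ = 124.7 mol/s.
Outlet amounts (n = n₀ + Σ ν·ξ):
  E: 328 − 1(124.7) − 1(72.09) = 131.2
  B: 348 − 1(124.7) − 3(72.09) = 7.024
  F: 0 + 2(124.7) = 249.4
  A: 0 + 1(72.09) = 72.09
  D: 0 + 1(72.09) = 72.09
Total out = 531.8 mol/s; y_D = 72.09 / 531.8 = 0.1355.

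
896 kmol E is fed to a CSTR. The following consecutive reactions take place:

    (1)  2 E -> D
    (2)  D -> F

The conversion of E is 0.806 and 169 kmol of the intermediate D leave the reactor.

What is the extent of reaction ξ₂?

ξ₂ = 192 kmol

Conversion of E: E consumed = 2ξ₁ = 0.806 × 896 → ξ₁ = 361.1 kmol.
D balance: n_D = 0 + 1ξ₁ − 1ξ₂ = 169 → ξ₂ = (1·361.1 − 169)/1 = 192.1 kmol.
Outlet amounts (n = n₀ + Σ ν·ξ):
  E: 896 − 2(361.1) = 173.8
  D: 0 + 1(361.1) − 1(192.1) = 169
  F: 0 + 1(192.1) = 192.1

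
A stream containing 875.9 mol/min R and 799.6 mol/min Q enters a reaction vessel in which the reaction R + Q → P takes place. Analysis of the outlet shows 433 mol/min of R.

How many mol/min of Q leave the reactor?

For R: n = n₀ − 1ξ → 433 = 875.9 − 1ξ, giving ξ = 442.9 mol/min.
Outlet amounts (n = n₀ + ν ξ):
  R: 875.9 − 1(442.9) = 433
  Q: 799.6 − 1(442.9) = 356.7
  P: 0 + 1(442.9) = 442.9

357 mol/min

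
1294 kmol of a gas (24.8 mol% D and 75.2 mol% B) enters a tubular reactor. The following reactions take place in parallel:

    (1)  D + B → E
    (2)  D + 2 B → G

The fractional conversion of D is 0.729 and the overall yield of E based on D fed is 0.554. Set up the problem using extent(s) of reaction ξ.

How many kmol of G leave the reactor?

Yield of E: 1ξ₁ / 320.9 = 0.554 → ξ₁ = 177.8 kmol.
Conversion of D: 1ξ₁ + 1ξ₂ = 0.729 × 320.9 = 233.9 → ξ₂ = 56.16 kmol.
Outlet amounts (n = n₀ + Σ ν·ξ):
  D: 320.9 − 1(177.8) − 1(56.16) = 86.97
  B: 973.1 − 1(177.8) − 2(56.16) = 683
  E: 0 + 1(177.8) = 177.8
  G: 0 + 1(56.16) = 56.16

56.2 kmol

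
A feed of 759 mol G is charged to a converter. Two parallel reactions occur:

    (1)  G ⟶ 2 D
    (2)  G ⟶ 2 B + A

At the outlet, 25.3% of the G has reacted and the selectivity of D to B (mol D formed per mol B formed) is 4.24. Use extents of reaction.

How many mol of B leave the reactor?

Conversion of G: G consumed = 0.253 × 759 = 192 mol = 1ξ₁ + 1ξ₂.
Selectivity: 2ξ₁ / (2ξ₂) = 4.24 → ξ₁ = 4.24 ξ₂.
Substitute: (1·4.24 + 1) ξ₂ = 192 → ξ₂ = 36.65 mol, ξ₁ = 155.4 mol.
Outlet amounts (n = n₀ + Σ ν·ξ):
  G: 759 − 1(155.4) − 1(36.65) = 567
  D: 0 + 2(155.4) = 310.8
  B: 0 + 2(36.65) = 73.29
  A: 0 + 1(36.65) = 36.65

73.3 mol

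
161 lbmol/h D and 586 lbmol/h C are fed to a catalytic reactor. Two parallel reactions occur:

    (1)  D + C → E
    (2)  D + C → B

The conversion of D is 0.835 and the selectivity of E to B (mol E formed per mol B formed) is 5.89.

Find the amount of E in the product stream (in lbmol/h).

115 lbmol/h

Conversion of D: D consumed = 0.835 × 161 = 134.4 lbmol/h = 1ξ₁ + 1ξ₂.
Selectivity: 1ξ₁ / (1ξ₂) = 5.89 → ξ₁ = 5.89 ξ₂.
Substitute: (1·5.89 + 1) ξ₂ = 134.4 → ξ₂ = 19.51 lbmol/h, ξ₁ = 114.9 lbmol/h.
Outlet amounts (n = n₀ + Σ ν·ξ):
  D: 161 − 1(114.9) − 1(19.51) = 26.56
  C: 586 − 1(114.9) − 1(19.51) = 451.6
  E: 0 + 1(114.9) = 114.9
  B: 0 + 1(19.51) = 19.51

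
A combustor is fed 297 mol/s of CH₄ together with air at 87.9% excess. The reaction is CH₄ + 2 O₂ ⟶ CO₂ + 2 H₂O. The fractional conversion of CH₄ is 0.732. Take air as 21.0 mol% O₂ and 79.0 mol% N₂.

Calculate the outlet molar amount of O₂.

Stoichiometric O₂ = 2 × 297 = 594 mol/s; O₂ fed = 594 × 1.879 = 1116 mol/s.
N₂ fed = 1116 × 79/21 = 4199 mol/s.
Fuel reacted = 0.732 × 297 → ξ = 217.4 mol/s.
Outlet (n = n₀ + ν ξ):
  CH₄: 297 − 1(217.4) = 79.6
  O₂: 1116 − 2(217.4) = 681.3
  N₂: 4199 (inert)
  CO₂: 0 + 1(217.4) = 217.4
  H₂O: 0 + 2(217.4) = 434.8

681 mol/s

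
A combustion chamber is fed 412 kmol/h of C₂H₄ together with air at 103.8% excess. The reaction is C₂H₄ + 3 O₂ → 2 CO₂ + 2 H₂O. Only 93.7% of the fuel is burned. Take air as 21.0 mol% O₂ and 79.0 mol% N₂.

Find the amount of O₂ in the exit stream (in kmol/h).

Stoichiometric O₂ = 3 × 412 = 1236 kmol/h; O₂ fed = 1236 × 2.038 = 2519 kmol/h.
N₂ fed = 2519 × 79/21 = 9476 kmol/h.
Fuel reacted = 0.937 × 412 → ξ = 386 kmol/h.
Outlet (n = n₀ + ν ξ):
  C₂H₄: 412 − 1(386) = 25.96
  O₂: 2519 − 3(386) = 1361
  N₂: 9476 (inert)
  CO₂: 0 + 2(386) = 772.1
  H₂O: 0 + 2(386) = 772.1

1360 kmol/h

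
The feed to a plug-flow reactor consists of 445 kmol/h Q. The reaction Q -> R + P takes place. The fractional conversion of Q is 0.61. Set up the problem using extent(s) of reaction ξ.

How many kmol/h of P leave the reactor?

271 kmol/h

Q reacted = 0.61 × 445 = 271.4 kmol/h; ν_Q = −1, so ξ = 271.4/1 = 271.4 kmol/h.
Outlet amounts (n = n₀ + ν ξ):
  Q: 445 − 1(271.4) = 173.6
  R: 0 + 1(271.4) = 271.4
  P: 0 + 1(271.4) = 271.4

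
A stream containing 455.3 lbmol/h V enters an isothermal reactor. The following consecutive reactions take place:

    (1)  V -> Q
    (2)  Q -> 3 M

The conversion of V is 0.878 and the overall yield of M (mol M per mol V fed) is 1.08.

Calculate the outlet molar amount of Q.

236 lbmol/h

Conversion of V: V consumed = 1ξ₁ = 0.878 × 455.3 → ξ₁ = 399.8 lbmol/h.
Yield of M: 3ξ₂ / 455.3 = 1.08 → ξ₂ = 163.9 lbmol/h.
Outlet amounts (n = n₀ + Σ ν·ξ):
  V: 455.3 − 1(399.8) = 55.55
  Q: 0 + 1(399.8) − 1(163.9) = 235.8
  M: 0 + 3(163.9) = 491.7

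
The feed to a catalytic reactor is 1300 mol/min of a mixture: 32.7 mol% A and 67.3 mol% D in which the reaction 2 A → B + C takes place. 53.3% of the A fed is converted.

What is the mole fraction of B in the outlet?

A reacted = 0.533 × 425.1 = 226.6 mol/min; ν_A = −2, so ξ = 226.6/2 = 113.3 mol/min.
Outlet amounts (n = n₀ + ν ξ):
  A: 425.1 − 2(113.3) = 198.5
  B: 0 + 1(113.3) = 113.3
  C: 0 + 1(113.3) = 113.3
  D: 874.9 (inert)
Total out = 1300 mol/min; y_B = 113.3 / 1300 = 0.08715.

0.0871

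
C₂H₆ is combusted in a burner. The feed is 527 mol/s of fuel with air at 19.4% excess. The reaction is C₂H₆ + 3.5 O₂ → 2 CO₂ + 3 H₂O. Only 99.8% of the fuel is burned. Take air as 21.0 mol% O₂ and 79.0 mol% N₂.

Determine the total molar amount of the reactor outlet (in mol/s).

Stoichiometric O₂ = 3.5 × 527 = 1844 mol/s; O₂ fed = 1844 × 1.194 = 2202 mol/s.
N₂ fed = 2202 × 79/21 = 8285 mol/s.
Fuel reacted = 0.998 × 527 → ξ = 525.9 mol/s.
Outlet (n = n₀ + ν ξ):
  C₂H₆: 527 − 1(525.9) = 1.054
  O₂: 2202 − 3.5(525.9) = 361.5
  N₂: 8285 (inert)
  CO₂: 0 + 2(525.9) = 1052
  H₂O: 0 + 3(525.9) = 1578
Total out = 1.054 + 361.5 + 8285 + 1052 + 1578 = 11280 mol/s.

11300 mol/s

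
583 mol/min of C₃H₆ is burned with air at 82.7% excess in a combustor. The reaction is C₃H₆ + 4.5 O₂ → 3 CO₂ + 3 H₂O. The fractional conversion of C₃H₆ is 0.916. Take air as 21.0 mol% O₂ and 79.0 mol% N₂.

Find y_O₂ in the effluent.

Stoichiometric O₂ = 4.5 × 583 = 2624 mol/min; O₂ fed = 2624 × 1.827 = 4793 mol/min.
N₂ fed = 4793 × 79/21 = 18030 mol/min.
Fuel reacted = 0.916 × 583 → ξ = 534 mol/min.
Outlet (n = n₀ + ν ξ):
  C₃H₆: 583 − 1(534) = 48.97
  O₂: 4793 − 4.5(534) = 2390
  N₂: 18030 (inert)
  CO₂: 0 + 3(534) = 1602
  H₂O: 0 + 3(534) = 1602
Total out = 23670 mol/min; y_O₂ = 2390 / 23670 = 0.101.

0.101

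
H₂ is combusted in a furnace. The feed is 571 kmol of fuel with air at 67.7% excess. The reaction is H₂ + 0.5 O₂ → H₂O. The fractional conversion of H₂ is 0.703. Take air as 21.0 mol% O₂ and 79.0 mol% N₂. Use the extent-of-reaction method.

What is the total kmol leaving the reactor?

2650 kmol

Stoichiometric O₂ = 0.5 × 571 = 285.5 kmol; O₂ fed = 285.5 × 1.677 = 478.8 kmol.
N₂ fed = 478.8 × 79/21 = 1801 kmol.
Fuel reacted = 0.703 × 571 → ξ = 401.4 kmol.
Outlet (n = n₀ + ν ξ):
  H₂: 571 − 1(401.4) = 169.6
  O₂: 478.8 − 0.5(401.4) = 278.1
  N₂: 1801 (inert)
  H₂O: 0 + 1(401.4) = 401.4
Total out = 169.6 + 278.1 + 1801 + 401.4 = 2650 kmol.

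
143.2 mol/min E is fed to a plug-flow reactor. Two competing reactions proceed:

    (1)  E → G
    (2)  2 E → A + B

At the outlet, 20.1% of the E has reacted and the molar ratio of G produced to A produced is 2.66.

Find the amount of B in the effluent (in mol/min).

6.18 mol/min

Conversion of E: E consumed = 0.201 × 143.2 = 28.78 mol/min = 1ξ₁ + 2ξ₂.
Selectivity: 1ξ₁ / (1ξ₂) = 2.66 → ξ₁ = 2.66 ξ₂.
Substitute: (1·2.66 + 2) ξ₂ = 28.78 → ξ₂ = 6.177 mol/min, ξ₁ = 16.43 mol/min.
Outlet amounts (n = n₀ + Σ ν·ξ):
  E: 143.2 − 1(16.43) − 2(6.177) = 114.4
  G: 0 + 1(16.43) = 16.43
  A: 0 + 1(6.177) = 6.177
  B: 0 + 1(6.177) = 6.177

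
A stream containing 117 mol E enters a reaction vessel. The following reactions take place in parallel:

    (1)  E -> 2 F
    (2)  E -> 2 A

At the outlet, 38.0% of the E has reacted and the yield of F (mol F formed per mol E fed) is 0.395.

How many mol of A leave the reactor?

Yield of F: 2ξ₁ / 117 = 0.395 → ξ₁ = 23.11 mol.
Conversion of E: 1ξ₁ + 1ξ₂ = 0.38 × 117 = 44.46 → ξ₂ = 21.35 mol.
Outlet amounts (n = n₀ + Σ ν·ξ):
  E: 117 − 1(23.11) − 1(21.35) = 72.54
  F: 0 + 2(23.11) = 46.22
  A: 0 + 2(21.35) = 42.7

42.7 mol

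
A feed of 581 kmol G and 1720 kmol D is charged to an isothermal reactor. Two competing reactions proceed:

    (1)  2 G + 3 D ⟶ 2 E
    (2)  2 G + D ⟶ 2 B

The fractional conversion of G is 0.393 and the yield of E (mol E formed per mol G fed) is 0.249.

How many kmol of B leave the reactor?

Yield of E: 2ξ₁ / 581 = 0.249 → ξ₁ = 72.33 kmol.
Conversion of G: 2ξ₁ + 2ξ₂ = 0.393 × 581 = 228.3 → ξ₂ = 41.83 kmol.
Outlet amounts (n = n₀ + Σ ν·ξ):
  G: 581 − 2(72.33) − 2(41.83) = 352.7
  D: 1720 − 3(72.33) − 1(41.83) = 1461
  E: 0 + 2(72.33) = 144.7
  B: 0 + 2(41.83) = 83.66

83.7 kmol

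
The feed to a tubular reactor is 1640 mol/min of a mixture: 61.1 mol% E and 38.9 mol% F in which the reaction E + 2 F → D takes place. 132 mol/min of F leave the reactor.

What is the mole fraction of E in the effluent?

0.661

For F: n = n₀ − 2ξ → 132 = 638 − 2ξ, giving ξ = 253 mol/min.
Outlet amounts (n = n₀ + ν ξ):
  E: 1002 − 1(253) = 749.1
  F: 638 − 2(253) = 132
  D: 0 + 1(253) = 253
Total out = 1134 mol/min; y_E = 749.1 / 1134 = 0.6605.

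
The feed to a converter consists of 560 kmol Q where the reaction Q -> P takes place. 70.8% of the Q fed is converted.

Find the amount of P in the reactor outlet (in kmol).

396 kmol

Q reacted = 0.708 × 560 = 396.5 kmol; ν_Q = −1, so ξ = 396.5/1 = 396.5 kmol.
Outlet amounts (n = n₀ + ν ξ):
  Q: 560 − 1(396.5) = 163.5
  P: 0 + 1(396.5) = 396.5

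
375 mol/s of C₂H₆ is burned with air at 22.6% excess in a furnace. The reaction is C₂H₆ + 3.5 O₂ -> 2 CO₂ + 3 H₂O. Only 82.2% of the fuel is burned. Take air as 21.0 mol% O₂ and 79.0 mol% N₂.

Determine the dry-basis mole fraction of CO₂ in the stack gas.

Stoichiometric O₂ = 3.5 × 375 = 1312 mol/s; O₂ fed = 1312 × 1.226 = 1609 mol/s.
N₂ fed = 1609 × 79/21 = 6053 mol/s.
Fuel reacted = 0.822 × 375 → ξ = 308.2 mol/s.
Outlet (n = n₀ + ν ξ):
  C₂H₆: 375 − 1(308.2) = 66.75
  O₂: 1609 − 3.5(308.2) = 530.2
  N₂: 6053 (inert)
  CO₂: 0 + 2(308.2) = 616.5
  H₂O: 0 + 3(308.2) = 924.8
Dry total = 7267 mol/s; y_CO₂ (dry) = 616.5 / 7267 = 0.08484.

0.0848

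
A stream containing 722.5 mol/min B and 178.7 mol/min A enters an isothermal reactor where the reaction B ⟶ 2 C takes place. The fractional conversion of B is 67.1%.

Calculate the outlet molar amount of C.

B reacted = 0.671 × 722.5 = 484.8 mol/min; ν_B = −1, so ξ = 484.8/1 = 484.8 mol/min.
Outlet amounts (n = n₀ + ν ξ):
  B: 722.5 − 1(484.8) = 237.7
  C: 0 + 2(484.8) = 969.6
  A: 178.7 (inert)

970 mol/min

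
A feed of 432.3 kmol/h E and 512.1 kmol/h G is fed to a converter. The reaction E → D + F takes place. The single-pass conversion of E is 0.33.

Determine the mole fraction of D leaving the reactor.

E reacted = 0.33 × 432.3 = 142.7 kmol/h; ν_E = −1, so ξ = 142.7/1 = 142.7 kmol/h.
Outlet amounts (n = n₀ + ν ξ):
  E: 432.3 − 1(142.7) = 289.6
  D: 0 + 1(142.7) = 142.7
  F: 0 + 1(142.7) = 142.7
  G: 512.1 (inert)
Total out = 1087 kmol/h; y_D = 142.7 / 1087 = 0.1312.

0.131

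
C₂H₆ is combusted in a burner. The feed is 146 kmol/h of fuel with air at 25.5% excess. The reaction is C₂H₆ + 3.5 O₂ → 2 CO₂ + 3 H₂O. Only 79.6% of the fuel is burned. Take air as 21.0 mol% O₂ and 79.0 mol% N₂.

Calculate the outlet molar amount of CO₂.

232 kmol/h

Stoichiometric O₂ = 3.5 × 146 = 511 kmol/h; O₂ fed = 511 × 1.255 = 641.3 kmol/h.
N₂ fed = 641.3 × 79/21 = 2413 kmol/h.
Fuel reacted = 0.796 × 146 → ξ = 116.2 kmol/h.
Outlet (n = n₀ + ν ξ):
  C₂H₆: 146 − 1(116.2) = 29.78
  O₂: 641.3 − 3.5(116.2) = 234.5
  N₂: 2413 (inert)
  CO₂: 0 + 2(116.2) = 232.4
  H₂O: 0 + 3(116.2) = 348.6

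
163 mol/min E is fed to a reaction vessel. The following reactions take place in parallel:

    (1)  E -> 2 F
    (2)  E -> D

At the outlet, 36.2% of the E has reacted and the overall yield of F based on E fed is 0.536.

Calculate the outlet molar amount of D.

15.3 mol/min

Yield of F: 2ξ₁ / 163 = 0.536 → ξ₁ = 43.68 mol/min.
Conversion of E: 1ξ₁ + 1ξ₂ = 0.362 × 163 = 59.01 → ξ₂ = 15.32 mol/min.
Outlet amounts (n = n₀ + Σ ν·ξ):
  E: 163 − 1(43.68) − 1(15.32) = 104
  F: 0 + 2(43.68) = 87.37
  D: 0 + 1(15.32) = 15.32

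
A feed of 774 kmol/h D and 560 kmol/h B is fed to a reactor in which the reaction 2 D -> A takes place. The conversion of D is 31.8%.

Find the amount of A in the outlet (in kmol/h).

123 kmol/h

D reacted = 0.318 × 774 = 246.1 kmol/h; ν_D = −2, so ξ = 246.1/2 = 123.1 kmol/h.
Outlet amounts (n = n₀ + ν ξ):
  D: 774 − 2(123.1) = 527.9
  A: 0 + 1(123.1) = 123.1
  B: 560 (inert)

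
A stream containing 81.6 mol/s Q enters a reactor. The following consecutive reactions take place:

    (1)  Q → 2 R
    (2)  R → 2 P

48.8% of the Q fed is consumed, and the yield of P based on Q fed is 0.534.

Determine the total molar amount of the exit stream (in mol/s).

Conversion of Q: Q consumed = 1ξ₁ = 0.488 × 81.6 → ξ₁ = 39.82 mol/s.
Yield of P: 2ξ₂ / 81.6 = 0.534 → ξ₂ = 21.79 mol/s.
Outlet amounts (n = n₀ + Σ ν·ξ):
  Q: 81.6 − 1(39.82) = 41.78
  R: 0 + 2(39.82) − 1(21.79) = 57.85
  P: 0 + 2(21.79) = 43.57
Total out = 41.78 + 57.85 + 43.57 = 143.2 mol/s.

143 mol/s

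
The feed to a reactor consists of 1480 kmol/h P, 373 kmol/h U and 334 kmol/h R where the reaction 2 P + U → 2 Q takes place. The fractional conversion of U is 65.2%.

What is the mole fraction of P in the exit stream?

0.511

U reacted = 0.652 × 373 = 243.2 kmol/h; ν_U = −1, so ξ = 243.2/1 = 243.2 kmol/h.
Outlet amounts (n = n₀ + ν ξ):
  P: 1480 − 2(243.2) = 993.6
  U: 373 − 1(243.2) = 129.8
  Q: 0 + 2(243.2) = 486.4
  R: 334 (inert)
Total out = 1944 kmol/h; y_P = 993.6 / 1944 = 0.5112.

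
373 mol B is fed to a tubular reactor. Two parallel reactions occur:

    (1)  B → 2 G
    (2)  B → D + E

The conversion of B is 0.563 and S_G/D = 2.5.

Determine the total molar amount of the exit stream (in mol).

Conversion of B: B consumed = 0.563 × 373 = 210 mol = 1ξ₁ + 1ξ₂.
Selectivity: 2ξ₁ / (1ξ₂) = 2.5 → ξ₁ = 1.25 ξ₂.
Substitute: (1·1.25 + 1) ξ₂ = 210 → ξ₂ = 93.33 mol, ξ₁ = 116.7 mol.
Outlet amounts (n = n₀ + Σ ν·ξ):
  B: 373 − 1(116.7) − 1(93.33) = 163
  G: 0 + 2(116.7) = 233.3
  D: 0 + 1(93.33) = 93.33
  E: 0 + 1(93.33) = 93.33
Total out = 163 + 233.3 + 93.33 + 93.33 = 583 mol.

583 mol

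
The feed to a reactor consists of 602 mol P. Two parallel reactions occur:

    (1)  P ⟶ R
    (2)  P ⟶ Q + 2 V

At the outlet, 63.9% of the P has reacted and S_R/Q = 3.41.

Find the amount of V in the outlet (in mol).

Conversion of P: P consumed = 0.639 × 602 = 384.7 mol = 1ξ₁ + 1ξ₂.
Selectivity: 1ξ₁ / (1ξ₂) = 3.41 → ξ₁ = 3.41 ξ₂.
Substitute: (1·3.41 + 1) ξ₂ = 384.7 → ξ₂ = 87.23 mol, ξ₁ = 297.4 mol.
Outlet amounts (n = n₀ + Σ ν·ξ):
  P: 602 − 1(297.4) − 1(87.23) = 217.3
  R: 0 + 1(297.4) = 297.4
  Q: 0 + 1(87.23) = 87.23
  V: 0 + 2(87.23) = 174.5

174 mol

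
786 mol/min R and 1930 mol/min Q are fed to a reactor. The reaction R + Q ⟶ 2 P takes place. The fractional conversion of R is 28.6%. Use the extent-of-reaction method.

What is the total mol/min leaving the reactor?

2720 mol/min

R reacted = 0.286 × 786 = 224.8 mol/min; ν_R = −1, so ξ = 224.8/1 = 224.8 mol/min.
Outlet amounts (n = n₀ + ν ξ):
  R: 786 − 1(224.8) = 561.2
  Q: 1930 − 1(224.8) = 1705
  P: 0 + 2(224.8) = 449.6
Total out = 561.2 + 1705 + 449.6 = 2716 mol/min.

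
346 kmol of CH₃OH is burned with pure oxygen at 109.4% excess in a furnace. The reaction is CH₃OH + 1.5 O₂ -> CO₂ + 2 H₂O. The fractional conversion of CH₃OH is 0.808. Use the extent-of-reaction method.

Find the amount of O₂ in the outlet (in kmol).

667 kmol

Stoichiometric O₂ = 1.5 × 346 = 519 kmol; O₂ fed = 519 × 2.094 = 1087 kmol.
Fuel reacted = 0.808 × 346 → ξ = 279.6 kmol.
Outlet (n = n₀ + ν ξ):
  CH₃OH: 346 − 1(279.6) = 66.43
  O₂: 1087 − 1.5(279.6) = 667.4
  CO₂: 0 + 1(279.6) = 279.6
  H₂O: 0 + 2(279.6) = 559.1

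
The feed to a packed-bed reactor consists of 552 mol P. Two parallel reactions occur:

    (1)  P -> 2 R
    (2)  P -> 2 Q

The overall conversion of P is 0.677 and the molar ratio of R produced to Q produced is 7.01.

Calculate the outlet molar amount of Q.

93.3 mol

Conversion of P: P consumed = 0.677 × 552 = 373.7 mol = 1ξ₁ + 1ξ₂.
Selectivity: 2ξ₁ / (2ξ₂) = 7.01 → ξ₁ = 7.01 ξ₂.
Substitute: (1·7.01 + 1) ξ₂ = 373.7 → ξ₂ = 46.65 mol, ξ₁ = 327 mol.
Outlet amounts (n = n₀ + Σ ν·ξ):
  P: 552 − 1(327) − 1(46.65) = 178.3
  R: 0 + 2(327) = 654.1
  Q: 0 + 2(46.65) = 93.31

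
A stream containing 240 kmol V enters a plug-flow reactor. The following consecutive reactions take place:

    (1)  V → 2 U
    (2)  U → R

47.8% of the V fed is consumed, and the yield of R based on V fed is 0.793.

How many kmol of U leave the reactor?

39.1 kmol

Conversion of V: V consumed = 1ξ₁ = 0.478 × 240 → ξ₁ = 114.7 kmol.
Yield of R: 1ξ₂ / 240 = 0.793 → ξ₂ = 190.3 kmol.
Outlet amounts (n = n₀ + Σ ν·ξ):
  V: 240 − 1(114.7) = 125.3
  U: 0 + 2(114.7) − 1(190.3) = 39.12
  R: 0 + 1(190.3) = 190.3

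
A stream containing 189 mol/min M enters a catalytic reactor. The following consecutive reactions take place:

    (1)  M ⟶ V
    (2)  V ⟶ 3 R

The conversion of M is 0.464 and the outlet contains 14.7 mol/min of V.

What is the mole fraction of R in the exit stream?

Conversion of M: M consumed = 1ξ₁ = 0.464 × 189 → ξ₁ = 87.7 mol/min.
V balance: n_V = 0 + 1ξ₁ − 1ξ₂ = 14.7 → ξ₂ = (1·87.7 − 14.7)/1 = 73 mol/min.
Outlet amounts (n = n₀ + Σ ν·ξ):
  M: 189 − 1(87.7) = 101.3
  V: 0 + 1(87.7) − 1(73) = 14.7
  R: 0 + 3(73) = 219
Total out = 335 mol/min; y_R = 219 / 335 = 0.6537.

0.654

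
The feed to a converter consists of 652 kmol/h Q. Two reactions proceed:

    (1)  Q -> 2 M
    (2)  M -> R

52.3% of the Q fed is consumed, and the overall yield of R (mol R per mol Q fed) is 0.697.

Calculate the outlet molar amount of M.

Conversion of Q: Q consumed = 1ξ₁ = 0.523 × 652 → ξ₁ = 341 kmol/h.
Yield of R: 1ξ₂ / 652 = 0.697 → ξ₂ = 454.4 kmol/h.
Outlet amounts (n = n₀ + Σ ν·ξ):
  Q: 652 − 1(341) = 311
  M: 0 + 2(341) − 1(454.4) = 227.5
  R: 0 + 1(454.4) = 454.4

228 kmol/h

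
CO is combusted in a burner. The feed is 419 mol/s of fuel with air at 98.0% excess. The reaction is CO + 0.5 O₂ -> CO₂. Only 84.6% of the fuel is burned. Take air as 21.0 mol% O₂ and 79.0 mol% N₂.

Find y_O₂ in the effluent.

Stoichiometric O₂ = 0.5 × 419 = 209.5 mol/s; O₂ fed = 209.5 × 1.980 = 414.8 mol/s.
N₂ fed = 414.8 × 79/21 = 1560 mol/s.
Fuel reacted = 0.846 × 419 → ξ = 354.5 mol/s.
Outlet (n = n₀ + ν ξ):
  CO: 419 − 1(354.5) = 64.53
  O₂: 414.8 − 0.5(354.5) = 237.6
  N₂: 1560 (inert)
  CO₂: 0 + 1(354.5) = 354.5
Total out = 2217 mol/s; y_O₂ = 237.6 / 2217 = 0.1072.

0.107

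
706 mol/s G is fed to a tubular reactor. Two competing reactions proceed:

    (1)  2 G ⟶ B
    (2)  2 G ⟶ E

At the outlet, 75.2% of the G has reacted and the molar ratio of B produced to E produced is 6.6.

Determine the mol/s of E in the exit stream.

34.9 mol/s

Conversion of G: G consumed = 0.752 × 706 = 530.9 mol/s = 2ξ₁ + 2ξ₂.
Selectivity: 1ξ₁ / (1ξ₂) = 6.6 → ξ₁ = 6.6 ξ₂.
Substitute: (2·6.6 + 2) ξ₂ = 530.9 → ξ₂ = 34.93 mol/s, ξ₁ = 230.5 mol/s.
Outlet amounts (n = n₀ + Σ ν·ξ):
  G: 706 − 2(230.5) − 2(34.93) = 175.1
  B: 0 + 1(230.5) = 230.5
  E: 0 + 1(34.93) = 34.93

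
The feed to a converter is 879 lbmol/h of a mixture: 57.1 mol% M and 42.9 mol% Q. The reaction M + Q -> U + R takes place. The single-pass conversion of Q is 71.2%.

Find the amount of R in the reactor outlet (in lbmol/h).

Q reacted = 0.712 × 377.1 = 268.5 lbmol/h; ν_Q = −1, so ξ = 268.5/1 = 268.5 lbmol/h.
Outlet amounts (n = n₀ + ν ξ):
  M: 501.9 − 1(268.5) = 233.4
  Q: 377.1 − 1(268.5) = 108.6
  U: 0 + 1(268.5) = 268.5
  R: 0 + 1(268.5) = 268.5

268 lbmol/h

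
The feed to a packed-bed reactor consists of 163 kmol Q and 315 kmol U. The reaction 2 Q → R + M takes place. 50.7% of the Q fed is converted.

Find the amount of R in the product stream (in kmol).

41.3 kmol

Q reacted = 0.507 × 163 = 82.64 kmol; ν_Q = −2, so ξ = 82.64/2 = 41.32 kmol.
Outlet amounts (n = n₀ + ν ξ):
  Q: 163 − 2(41.32) = 80.36
  R: 0 + 1(41.32) = 41.32
  M: 0 + 1(41.32) = 41.32
  U: 315 (inert)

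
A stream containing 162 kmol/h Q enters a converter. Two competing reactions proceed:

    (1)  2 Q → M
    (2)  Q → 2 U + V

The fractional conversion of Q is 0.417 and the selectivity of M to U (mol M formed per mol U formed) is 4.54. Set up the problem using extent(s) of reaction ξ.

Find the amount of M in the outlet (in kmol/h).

Conversion of Q: Q consumed = 0.417 × 162 = 67.55 kmol/h = 2ξ₁ + 1ξ₂.
Selectivity: 1ξ₁ / (2ξ₂) = 4.54 → ξ₁ = 9.08 ξ₂.
Substitute: (2·9.08 + 1) ξ₂ = 67.55 → ξ₂ = 3.526 kmol/h, ξ₁ = 32.01 kmol/h.
Outlet amounts (n = n₀ + Σ ν·ξ):
  Q: 162 − 2(32.01) − 1(3.526) = 94.45
  M: 0 + 1(32.01) = 32.01
  U: 0 + 2(3.526) = 7.052
  V: 0 + 1(3.526) = 3.526

32 kmol/h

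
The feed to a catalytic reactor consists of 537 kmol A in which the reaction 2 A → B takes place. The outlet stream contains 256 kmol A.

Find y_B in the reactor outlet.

0.354

For A: n = n₀ − 2ξ → 256 = 537 − 2ξ, giving ξ = 140.5 kmol.
Outlet amounts (n = n₀ + ν ξ):
  A: 537 − 2(140.5) = 256
  B: 0 + 1(140.5) = 140.5
Total out = 396.5 kmol; y_B = 140.5 / 396.5 = 0.3544.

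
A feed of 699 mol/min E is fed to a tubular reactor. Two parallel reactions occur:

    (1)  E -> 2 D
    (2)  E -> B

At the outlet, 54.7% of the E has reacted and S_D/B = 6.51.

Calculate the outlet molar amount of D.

Conversion of E: E consumed = 0.547 × 699 = 382.4 mol/min = 1ξ₁ + 1ξ₂.
Selectivity: 2ξ₁ / (1ξ₂) = 6.51 → ξ₁ = 3.255 ξ₂.
Substitute: (1·3.255 + 1) ξ₂ = 382.4 → ξ₂ = 89.86 mol/min, ξ₁ = 292.5 mol/min.
Outlet amounts (n = n₀ + Σ ν·ξ):
  E: 699 − 1(292.5) − 1(89.86) = 316.6
  D: 0 + 2(292.5) = 585
  B: 0 + 1(89.86) = 89.86

585 mol/min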